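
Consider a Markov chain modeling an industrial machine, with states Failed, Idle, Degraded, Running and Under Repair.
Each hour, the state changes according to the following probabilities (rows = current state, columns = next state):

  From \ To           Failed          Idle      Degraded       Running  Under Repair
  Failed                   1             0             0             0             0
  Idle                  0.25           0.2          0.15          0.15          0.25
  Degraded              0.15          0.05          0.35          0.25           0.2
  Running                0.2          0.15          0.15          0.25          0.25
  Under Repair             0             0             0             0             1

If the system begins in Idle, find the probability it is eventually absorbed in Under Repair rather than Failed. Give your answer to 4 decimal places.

Let h(s) be the probability of absorption at Under Repair starting from transient state s. Then h(Under Repair) = 1 and h(Failed) = 0. By first-step analysis:
h(Idle) = 0.25·0 + 0.2·h(Idle) + 0.15·h(Degraded) + 0.15·h(Running) + 0.25·1
h(Degraded) = 0.15·0 + 0.05·h(Idle) + 0.35·h(Degraded) + 0.25·h(Running) + 0.2·1
h(Running) = 0.2·0 + 0.15·h(Idle) + 0.15·h(Degraded) + 0.25·h(Running) + 0.25·1
Solving: h(Idle) = 0.5203, h(Degraded) = 0.5589, h(Running) = 0.5492.
Starting from Idle, the probability is 0.5203.

0.5203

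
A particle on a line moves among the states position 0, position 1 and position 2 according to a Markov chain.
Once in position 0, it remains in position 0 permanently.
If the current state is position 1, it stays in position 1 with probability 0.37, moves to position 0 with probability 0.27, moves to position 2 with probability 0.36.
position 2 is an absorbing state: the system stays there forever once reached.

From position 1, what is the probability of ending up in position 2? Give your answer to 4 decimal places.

0.5714

Let h(s) be the probability of absorption at position 2 starting from transient state s. Then h(position 2) = 1 and h(position 0) = 0. By first-step analysis:
h(position 1) = 0.27·0 + 0.37·h(position 1) + 0.36·1
Solving: h(position 1) = 0.5714.
Starting from position 1, the probability is 0.5714.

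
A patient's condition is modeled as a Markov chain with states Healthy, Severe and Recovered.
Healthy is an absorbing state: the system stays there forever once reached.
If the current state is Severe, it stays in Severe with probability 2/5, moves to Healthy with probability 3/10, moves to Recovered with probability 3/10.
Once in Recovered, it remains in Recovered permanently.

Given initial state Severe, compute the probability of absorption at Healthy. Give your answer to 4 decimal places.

Let h(s) be the probability of absorption at Healthy starting from transient state s. Then h(Healthy) = 1 and h(Recovered) = 0. By first-step analysis:
h(Severe) = 0.3·1 + 0.4·h(Severe) + 0.3·0
Solving: h(Severe) = 0.5000.
Starting from Severe, the probability is 0.5000.

0.5000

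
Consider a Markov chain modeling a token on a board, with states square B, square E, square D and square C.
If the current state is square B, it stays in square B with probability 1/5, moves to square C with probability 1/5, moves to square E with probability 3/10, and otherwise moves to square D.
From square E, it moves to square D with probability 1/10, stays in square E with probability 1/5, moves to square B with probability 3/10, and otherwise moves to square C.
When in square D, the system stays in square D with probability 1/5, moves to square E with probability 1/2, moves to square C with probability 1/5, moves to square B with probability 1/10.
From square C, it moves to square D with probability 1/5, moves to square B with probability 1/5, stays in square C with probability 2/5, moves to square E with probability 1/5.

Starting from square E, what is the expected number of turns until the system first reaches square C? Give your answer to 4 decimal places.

3.1402

Let t(s) be the expected number of turns to first reach square C from state s, with t(square C) = 0. Conditioning on the first turn:
t(square B) = 1 + 0.2·t(square B) + 0.3·t(square E) + 0.3·t(square D)
t(square E) = 1 + 0.3·t(square B) + 0.2·t(square E) + 0.1·t(square D)
t(square D) = 1 + 0.1·t(square B) + 0.5·t(square E) + 0.2·t(square D)
Solving: t(square B) = 3.8110, t(square E) = 3.1402, t(square D) = 3.6890.
Expected turns from square E to square C: 3.1402.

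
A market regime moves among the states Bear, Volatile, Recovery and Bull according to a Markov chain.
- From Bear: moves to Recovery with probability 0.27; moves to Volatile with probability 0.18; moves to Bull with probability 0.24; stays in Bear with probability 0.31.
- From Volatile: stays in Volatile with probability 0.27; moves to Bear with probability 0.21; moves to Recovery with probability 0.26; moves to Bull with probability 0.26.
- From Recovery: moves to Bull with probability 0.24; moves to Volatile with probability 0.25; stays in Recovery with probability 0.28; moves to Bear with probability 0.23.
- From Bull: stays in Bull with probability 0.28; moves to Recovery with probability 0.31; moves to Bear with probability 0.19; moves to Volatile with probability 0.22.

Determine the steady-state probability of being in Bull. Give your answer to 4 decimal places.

0.2548

Let the stationary distribution be π with π = πP and π_1 + π_2 + π_3 + π_4 = 1.
π_1 = 0.31·π_1 + 0.21·π_2 + 0.23·π_3 + 0.19·π_4
π_2 = 0.18·π_1 + 0.27·π_2 + 0.25·π_3 + 0.22·π_4
π_3 = 0.27·π_1 + 0.26·π_2 + 0.28·π_3 + 0.31·π_4
Solving with the normalization constraint gives π = (0.2339, 0.2306, 0.2807, 0.2548).
So the stationary probability of Bull is 0.2548.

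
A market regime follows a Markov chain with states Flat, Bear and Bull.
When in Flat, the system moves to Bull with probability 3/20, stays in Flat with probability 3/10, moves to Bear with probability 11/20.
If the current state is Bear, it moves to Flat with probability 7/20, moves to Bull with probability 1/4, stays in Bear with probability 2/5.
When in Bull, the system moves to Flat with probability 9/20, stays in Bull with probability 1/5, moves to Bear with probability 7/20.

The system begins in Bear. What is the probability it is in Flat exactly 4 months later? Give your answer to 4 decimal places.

Propagate the distribution vector 4 months from Bear.
After 0 months: (0.0000, 1.0000, 0.0000)
After 1 month: (0.3500, 0.4000, 0.2500)
After 2 months: (0.3575, 0.4400, 0.2025)
After 3 months: (0.3524, 0.4435, 0.2041)
After 4 months: (0.3528, 0.4427, 0.2046)
P(in Flat after 4 months) = 0.3528

0.3528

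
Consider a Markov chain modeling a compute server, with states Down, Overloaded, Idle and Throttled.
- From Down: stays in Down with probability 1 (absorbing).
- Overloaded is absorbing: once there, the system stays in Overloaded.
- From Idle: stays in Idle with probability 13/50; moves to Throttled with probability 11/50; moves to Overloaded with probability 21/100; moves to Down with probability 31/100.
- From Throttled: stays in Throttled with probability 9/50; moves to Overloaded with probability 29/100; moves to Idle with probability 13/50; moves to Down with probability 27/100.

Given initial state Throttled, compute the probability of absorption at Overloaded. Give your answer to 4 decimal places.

Let h(s) be the probability of absorption at Overloaded starting from transient state s. Then h(Overloaded) = 1 and h(Down) = 0. By first-step analysis:
h(Idle) = 0.31·0 + 0.21·1 + 0.26·h(Idle) + 0.22·h(Throttled)
h(Throttled) = 0.27·0 + 0.29·1 + 0.26·h(Idle) + 0.18·h(Throttled)
Solving: h(Idle) = 0.4294, h(Throttled) = 0.4898.
Starting from Throttled, the probability is 0.4898.

0.4898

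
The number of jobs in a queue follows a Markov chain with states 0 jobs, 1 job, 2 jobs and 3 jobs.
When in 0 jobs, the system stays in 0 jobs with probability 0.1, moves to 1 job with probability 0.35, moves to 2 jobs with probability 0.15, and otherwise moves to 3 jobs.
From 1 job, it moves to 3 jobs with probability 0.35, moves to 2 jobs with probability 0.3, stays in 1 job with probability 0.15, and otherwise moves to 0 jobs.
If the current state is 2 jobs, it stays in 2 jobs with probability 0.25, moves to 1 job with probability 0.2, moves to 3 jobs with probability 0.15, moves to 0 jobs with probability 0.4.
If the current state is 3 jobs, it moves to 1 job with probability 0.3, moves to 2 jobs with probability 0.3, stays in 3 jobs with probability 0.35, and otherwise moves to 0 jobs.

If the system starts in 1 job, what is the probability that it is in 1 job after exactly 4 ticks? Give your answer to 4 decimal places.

0.2467

Propagate the distribution vector 4 ticks from 1 job.
After 0 ticks: (0.0000, 1.0000, 0.0000, 0.0000)
After 1 tick: (0.2000, 0.1500, 0.3000, 0.3500)
After 2 ticks: (0.1875, 0.2575, 0.2550, 0.3000)
After 3 ticks: (0.1873, 0.2453, 0.2591, 0.3084)
After 4 ticks: (0.1868, 0.2467, 0.2590, 0.3075)
P(in 1 job after 4 ticks) = 0.2467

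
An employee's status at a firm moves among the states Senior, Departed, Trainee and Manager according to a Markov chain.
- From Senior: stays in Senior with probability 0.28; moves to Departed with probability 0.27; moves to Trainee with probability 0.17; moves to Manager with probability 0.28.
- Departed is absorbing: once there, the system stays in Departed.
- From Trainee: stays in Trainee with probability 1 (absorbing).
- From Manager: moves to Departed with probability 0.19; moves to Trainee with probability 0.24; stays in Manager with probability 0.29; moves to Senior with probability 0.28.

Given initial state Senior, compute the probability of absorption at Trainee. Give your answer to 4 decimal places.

0.4341

Let h(s) be the probability of absorption at Trainee starting from transient state s. Then h(Trainee) = 1 and h(Departed) = 0. By first-step analysis:
h(Senior) = 0.28·h(Senior) + 0.27·0 + 0.17·1 + 0.28·h(Manager)
h(Manager) = 0.28·h(Senior) + 0.19·0 + 0.24·1 + 0.29·h(Manager)
Solving: h(Senior) = 0.4341, h(Manager) = 0.5092.
Starting from Senior, the probability is 0.4341.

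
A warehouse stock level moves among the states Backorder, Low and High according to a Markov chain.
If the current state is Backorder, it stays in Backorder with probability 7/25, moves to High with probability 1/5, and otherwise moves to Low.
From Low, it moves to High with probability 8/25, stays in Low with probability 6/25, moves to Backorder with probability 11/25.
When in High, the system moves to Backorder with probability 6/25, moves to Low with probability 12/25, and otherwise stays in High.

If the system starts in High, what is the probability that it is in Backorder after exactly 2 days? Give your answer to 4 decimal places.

0.3456

Sum over the intermediate state after 1 day:
P = P(High→Backorder)·P(Backorder→Backorder) + P(High→Low)·P(Low→Backorder) + P(High→High)·P(High→Backorder)
  = 0.24×0.28 + 0.48×0.44 + 0.28×0.24
  = 0.0672 + 0.2112 + 0.0672 = 0.3456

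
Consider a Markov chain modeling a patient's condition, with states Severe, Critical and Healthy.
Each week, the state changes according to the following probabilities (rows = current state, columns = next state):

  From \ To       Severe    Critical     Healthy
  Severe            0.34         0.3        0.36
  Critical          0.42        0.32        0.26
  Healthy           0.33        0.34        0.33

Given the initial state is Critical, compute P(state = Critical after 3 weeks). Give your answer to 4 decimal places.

0.3191

Propagate the distribution vector 3 weeks from Critical.
After 0 weeks: (0.0000, 1.0000, 0.0000)
After 1 week: (0.4200, 0.3200, 0.2600)
After 2 weeks: (0.3630, 0.3168, 0.3202)
After 3 weeks: (0.3621, 0.3191, 0.3187)
P(in Critical after 3 weeks) = 0.3191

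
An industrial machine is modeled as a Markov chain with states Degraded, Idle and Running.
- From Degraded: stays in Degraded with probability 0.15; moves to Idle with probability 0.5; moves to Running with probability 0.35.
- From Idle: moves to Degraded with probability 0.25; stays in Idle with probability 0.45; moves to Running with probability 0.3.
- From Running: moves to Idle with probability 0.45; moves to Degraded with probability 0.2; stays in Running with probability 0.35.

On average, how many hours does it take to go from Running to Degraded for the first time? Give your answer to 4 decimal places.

Let t(s) be the expected number of hours to first reach Degraded from state s, with t(Degraded) = 0. Conditioning on the first hour:
t(Idle) = 1 + 0.45·t(Idle) + 0.3·t(Running)
t(Running) = 1 + 0.45·t(Idle) + 0.35·t(Running)
Solving: t(Idle) = 4.2697, t(Running) = 4.4944.
Expected hours from Running to Degraded: 4.4944.

4.4944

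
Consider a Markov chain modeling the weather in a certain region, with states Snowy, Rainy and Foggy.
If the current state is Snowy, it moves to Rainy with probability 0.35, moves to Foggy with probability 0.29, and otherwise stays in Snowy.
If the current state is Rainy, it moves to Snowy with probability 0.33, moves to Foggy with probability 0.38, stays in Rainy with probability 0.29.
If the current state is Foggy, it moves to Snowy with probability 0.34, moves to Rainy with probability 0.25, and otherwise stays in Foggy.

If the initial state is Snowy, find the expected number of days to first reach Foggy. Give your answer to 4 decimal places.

Let t(s) be the expected number of days to first reach Foggy from state s, with t(Foggy) = 0. Conditioning on the first day:
t(Snowy) = 1 + 0.36·t(Snowy) + 0.35·t(Rainy)
t(Rainy) = 1 + 0.33·t(Snowy) + 0.29·t(Rainy)
Solving: t(Snowy) = 3.1278, t(Rainy) = 2.8622.
Expected days from Snowy to Foggy: 3.1278.

3.1278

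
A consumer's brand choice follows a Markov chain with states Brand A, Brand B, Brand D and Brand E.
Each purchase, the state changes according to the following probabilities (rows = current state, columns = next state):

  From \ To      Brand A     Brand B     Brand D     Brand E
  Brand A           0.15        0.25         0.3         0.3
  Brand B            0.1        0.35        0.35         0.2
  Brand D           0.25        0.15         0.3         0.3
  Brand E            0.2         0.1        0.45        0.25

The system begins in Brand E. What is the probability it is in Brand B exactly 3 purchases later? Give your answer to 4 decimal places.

0.1919

Propagate the distribution vector 3 purchases from Brand E.
After 0 purchases: (0.0000, 0.0000, 0.0000, 1.0000)
After 1 purchase: (0.2000, 0.1000, 0.4500, 0.2500)
After 2 purchases: (0.2025, 0.1775, 0.3425, 0.2775)
After 3 purchases: (0.1893, 0.1919, 0.3505, 0.2684)
P(in Brand B after 3 purchases) = 0.1919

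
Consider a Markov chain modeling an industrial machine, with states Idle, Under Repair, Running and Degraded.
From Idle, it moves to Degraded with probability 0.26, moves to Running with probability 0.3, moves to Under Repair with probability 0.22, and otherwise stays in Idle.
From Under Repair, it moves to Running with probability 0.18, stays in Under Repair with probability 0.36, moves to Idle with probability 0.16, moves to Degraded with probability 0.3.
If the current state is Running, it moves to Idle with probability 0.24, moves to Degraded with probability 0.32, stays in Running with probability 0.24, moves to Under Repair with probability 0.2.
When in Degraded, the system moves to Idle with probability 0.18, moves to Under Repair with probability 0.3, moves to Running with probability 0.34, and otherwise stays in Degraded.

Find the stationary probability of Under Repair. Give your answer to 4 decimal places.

Let the stationary distribution be π with π = πP and π_1 + π_2 + π_3 + π_4 = 1.
π_1 = 0.22·π_1 + 0.16·π_2 + 0.24·π_3 + 0.18·π_4
π_2 = 0.22·π_1 + 0.36·π_2 + 0.2·π_3 + 0.3·π_4
π_3 = 0.3·π_1 + 0.18·π_2 + 0.24·π_3 + 0.34·π_4
Solving with the normalization constraint gives π = (0.1982, 0.2744, 0.2620, 0.2655).
So the stationary probability of Under Repair is 0.2744.

0.2744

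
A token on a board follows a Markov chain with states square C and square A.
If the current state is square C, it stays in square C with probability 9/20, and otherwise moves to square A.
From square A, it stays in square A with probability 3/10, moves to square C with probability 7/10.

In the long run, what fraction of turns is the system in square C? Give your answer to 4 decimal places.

Let the stationary distribution be π with π = πP and π_1 + π_2 = 1.
π_1 = 0.45·π_1 + 0.7·π_2
Solving with the normalization constraint gives π = (0.5600, 0.4400).
So the stationary probability of square C is 0.5600.

0.5600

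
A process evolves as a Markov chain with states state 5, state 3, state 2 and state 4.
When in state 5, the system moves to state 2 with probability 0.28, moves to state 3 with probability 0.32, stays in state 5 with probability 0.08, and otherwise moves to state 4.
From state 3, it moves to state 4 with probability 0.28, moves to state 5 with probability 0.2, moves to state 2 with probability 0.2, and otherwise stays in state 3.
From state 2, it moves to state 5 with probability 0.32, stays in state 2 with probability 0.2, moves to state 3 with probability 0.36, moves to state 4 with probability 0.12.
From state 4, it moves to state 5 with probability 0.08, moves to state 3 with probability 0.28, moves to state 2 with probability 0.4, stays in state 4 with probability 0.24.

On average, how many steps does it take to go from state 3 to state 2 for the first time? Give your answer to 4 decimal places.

Let t(s) be the expected number of steps to first reach state 2 from state s, with t(state 2) = 0. Conditioning on the first step:
t(state 5) = 1 + 0.08·t(state 5) + 0.32·t(state 3) + 0.32·t(state 4)
t(state 3) = 1 + 0.2·t(state 5) + 0.32·t(state 3) + 0.28·t(state 4)
t(state 4) = 1 + 0.08·t(state 5) + 0.28·t(state 3) + 0.24·t(state 4)
Solving: t(state 5) = 3.4543, t(state 3) = 3.7464, t(state 4) = 3.0597.
Expected steps from state 3 to state 2: 3.7464.

3.7464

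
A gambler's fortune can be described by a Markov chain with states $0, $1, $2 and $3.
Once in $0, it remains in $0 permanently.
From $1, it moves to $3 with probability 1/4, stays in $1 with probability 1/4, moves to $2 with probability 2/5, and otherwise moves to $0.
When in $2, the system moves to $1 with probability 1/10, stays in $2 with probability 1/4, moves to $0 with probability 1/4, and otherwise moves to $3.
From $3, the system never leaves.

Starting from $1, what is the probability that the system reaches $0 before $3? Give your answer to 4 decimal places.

Let h(s) be the probability of absorption at $0 starting from transient state s. Then h($0) = 1 and h($3) = 0. By first-step analysis:
h($1) = 0.1·1 + 0.25·h($1) + 0.4·h($2) + 0.25·0
h($2) = 0.25·1 + 0.1·h($1) + 0.25·h($2) + 0.4·0
Solving: h($1) = 0.3349, h($2) = 0.3780.
Starting from $1, the probability is 0.3349.

0.3349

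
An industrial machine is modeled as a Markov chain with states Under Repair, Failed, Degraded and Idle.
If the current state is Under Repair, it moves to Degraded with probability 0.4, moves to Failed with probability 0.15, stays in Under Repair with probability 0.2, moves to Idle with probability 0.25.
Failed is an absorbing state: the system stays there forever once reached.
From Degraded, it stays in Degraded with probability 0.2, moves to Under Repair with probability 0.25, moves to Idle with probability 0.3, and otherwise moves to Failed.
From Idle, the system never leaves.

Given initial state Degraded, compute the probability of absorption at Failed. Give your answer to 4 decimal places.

Let h(s) be the probability of absorption at Failed starting from transient state s. Then h(Failed) = 1 and h(Idle) = 0. By first-step analysis:
h(Under Repair) = 0.2·h(Under Repair) + 0.15·1 + 0.4·h(Degraded) + 0.25·0
h(Degraded) = 0.25·h(Under Repair) + 0.25·1 + 0.2·h(Degraded) + 0.3·0
Solving: h(Under Repair) = 0.4074, h(Degraded) = 0.4398.
Starting from Degraded, the probability is 0.4398.

0.4398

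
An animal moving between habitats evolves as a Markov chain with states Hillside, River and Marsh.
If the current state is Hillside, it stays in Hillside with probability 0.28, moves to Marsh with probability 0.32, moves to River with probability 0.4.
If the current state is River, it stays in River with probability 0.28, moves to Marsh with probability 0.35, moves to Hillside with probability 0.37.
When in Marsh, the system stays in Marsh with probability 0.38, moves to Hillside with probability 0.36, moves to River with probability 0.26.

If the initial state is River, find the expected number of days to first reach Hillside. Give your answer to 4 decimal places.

Let t(s) be the expected number of days to first reach Hillside from state s, with t(Hillside) = 0. Conditioning on the first day:
t(River) = 1 + 0.28·t(River) + 0.35·t(Marsh)
t(Marsh) = 1 + 0.26·t(River) + 0.38·t(Marsh)
Solving: t(River) = 2.7293, t(Marsh) = 2.7575.
Expected days from River to Hillside: 2.7293.

2.7293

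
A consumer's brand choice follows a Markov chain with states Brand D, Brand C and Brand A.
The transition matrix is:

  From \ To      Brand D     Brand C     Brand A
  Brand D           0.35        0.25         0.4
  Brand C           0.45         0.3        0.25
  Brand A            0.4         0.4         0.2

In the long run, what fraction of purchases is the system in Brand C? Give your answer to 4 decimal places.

0.3097

Let the stationary distribution be π with π = πP and π_1 + π_2 + π_3 = 1.
π_1 = 0.35·π_1 + 0.45·π_2 + 0.4·π_3
π_2 = 0.25·π_1 + 0.3·π_2 + 0.4·π_3
Solving with the normalization constraint gives π = (0.3957, 0.3097, 0.2946).
So the stationary probability of Brand C is 0.3097.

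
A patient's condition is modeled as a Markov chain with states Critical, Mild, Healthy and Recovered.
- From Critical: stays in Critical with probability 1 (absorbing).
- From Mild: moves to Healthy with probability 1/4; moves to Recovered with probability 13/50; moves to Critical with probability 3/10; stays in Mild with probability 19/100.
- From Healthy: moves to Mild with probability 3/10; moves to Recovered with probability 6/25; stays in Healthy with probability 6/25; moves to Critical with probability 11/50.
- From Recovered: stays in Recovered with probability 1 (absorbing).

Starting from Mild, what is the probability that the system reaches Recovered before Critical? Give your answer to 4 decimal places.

0.4765

Let h(s) be the probability of absorption at Recovered starting from transient state s. Then h(Recovered) = 1 and h(Critical) = 0. By first-step analysis:
h(Mild) = 0.3·0 + 0.19·h(Mild) + 0.25·h(Healthy) + 0.26·1
h(Healthy) = 0.22·0 + 0.3·h(Mild) + 0.24·h(Healthy) + 0.24·1
Solving: h(Mild) = 0.4765, h(Healthy) = 0.5039.
Starting from Mild, the probability is 0.4765.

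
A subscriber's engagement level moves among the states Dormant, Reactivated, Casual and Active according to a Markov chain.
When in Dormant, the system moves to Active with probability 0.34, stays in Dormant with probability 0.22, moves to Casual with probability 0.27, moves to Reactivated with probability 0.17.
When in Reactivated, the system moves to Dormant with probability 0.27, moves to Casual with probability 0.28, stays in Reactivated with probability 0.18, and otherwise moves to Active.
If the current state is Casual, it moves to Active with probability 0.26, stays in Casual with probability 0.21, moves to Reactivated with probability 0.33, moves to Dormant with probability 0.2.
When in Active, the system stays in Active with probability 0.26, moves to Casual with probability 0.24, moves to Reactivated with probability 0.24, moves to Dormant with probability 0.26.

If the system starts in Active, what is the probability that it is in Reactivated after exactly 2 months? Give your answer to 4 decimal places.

0.2290

Propagate the distribution vector 2 months from Active.
After 0 months: (0.0000, 0.0000, 0.0000, 1.0000)
After 1 month: (0.2600, 0.2400, 0.2400, 0.2600)
After 2 months: (0.2376, 0.2290, 0.2502, 0.2832)
P(in Reactivated after 2 months) = 0.2290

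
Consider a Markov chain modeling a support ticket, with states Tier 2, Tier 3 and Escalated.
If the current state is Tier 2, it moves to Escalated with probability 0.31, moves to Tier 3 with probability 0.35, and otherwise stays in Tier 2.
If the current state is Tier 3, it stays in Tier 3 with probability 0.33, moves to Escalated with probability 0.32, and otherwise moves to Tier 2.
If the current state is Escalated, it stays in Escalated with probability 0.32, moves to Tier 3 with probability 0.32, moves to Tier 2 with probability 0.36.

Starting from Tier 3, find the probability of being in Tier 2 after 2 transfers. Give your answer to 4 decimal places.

0.3497

Sum over the intermediate state after 1 transfer:
P = P(Tier 3→Tier 2)·P(Tier 2→Tier 2) + P(Tier 3→Tier 3)·P(Tier 3→Tier 2) + P(Tier 3→Escalated)·P(Escalated→Tier 2)
  = 0.35×0.34 + 0.33×0.35 + 0.32×0.36
  = 0.1190 + 0.1155 + 0.1152 = 0.3497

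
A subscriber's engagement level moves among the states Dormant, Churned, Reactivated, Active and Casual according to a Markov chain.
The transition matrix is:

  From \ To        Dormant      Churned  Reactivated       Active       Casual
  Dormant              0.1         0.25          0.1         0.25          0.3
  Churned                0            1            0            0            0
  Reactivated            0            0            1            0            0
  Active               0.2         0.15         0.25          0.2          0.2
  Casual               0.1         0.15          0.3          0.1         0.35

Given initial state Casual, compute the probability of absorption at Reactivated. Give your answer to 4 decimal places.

Let h(s) be the probability of absorption at Reactivated starting from transient state s. Then h(Reactivated) = 1 and h(Churned) = 0. By first-step analysis:
h(Dormant) = 0.1·h(Dormant) + 0.25·0 + 0.1·1 + 0.25·h(Active) + 0.3·h(Casual)
h(Active) = 0.2·h(Dormant) + 0.15·0 + 0.25·1 + 0.2·h(Active) + 0.2·h(Casual)
h(Casual) = 0.1·h(Dormant) + 0.15·0 + 0.3·1 + 0.1·h(Active) + 0.35·h(Casual)
Solving: h(Dormant) = 0.4840, h(Active) = 0.5902, h(Casual) = 0.6268.
Starting from Casual, the probability is 0.6268.

0.6268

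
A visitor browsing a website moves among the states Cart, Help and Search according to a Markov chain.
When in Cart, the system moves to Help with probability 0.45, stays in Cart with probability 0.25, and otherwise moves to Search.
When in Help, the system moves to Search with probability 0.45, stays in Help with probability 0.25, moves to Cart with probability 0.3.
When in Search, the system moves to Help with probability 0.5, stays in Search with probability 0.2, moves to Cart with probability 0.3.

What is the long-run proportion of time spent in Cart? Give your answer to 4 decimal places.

0.2857

Let the stationary distribution be π with π = πP and π_1 + π_2 + π_3 = 1.
π_1 = 0.25·π_1 + 0.3·π_2 + 0.3·π_3
π_2 = 0.45·π_1 + 0.25·π_2 + 0.5·π_3
Solving with the normalization constraint gives π = (0.2857, 0.3886, 0.3257).
So the stationary probability of Cart is 0.2857.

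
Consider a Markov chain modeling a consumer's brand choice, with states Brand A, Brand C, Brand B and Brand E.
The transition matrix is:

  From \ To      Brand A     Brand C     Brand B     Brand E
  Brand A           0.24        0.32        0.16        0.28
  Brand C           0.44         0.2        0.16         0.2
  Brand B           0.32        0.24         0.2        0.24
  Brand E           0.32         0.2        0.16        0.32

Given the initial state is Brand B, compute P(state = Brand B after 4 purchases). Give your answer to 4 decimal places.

0.1667

Propagate the distribution vector 4 purchases from Brand B.
After 0 purchases: (0.0000, 0.0000, 1.0000, 0.0000)
After 1 purchase: (0.3200, 0.2400, 0.2000, 0.2400)
After 2 purchases: (0.3232, 0.2464, 0.1680, 0.2624)
After 3 purchases: (0.3237, 0.2455, 0.1667, 0.2641)
After 4 purchases: (0.3236, 0.2455, 0.1667, 0.2643)
P(in Brand B after 4 purchases) = 0.1667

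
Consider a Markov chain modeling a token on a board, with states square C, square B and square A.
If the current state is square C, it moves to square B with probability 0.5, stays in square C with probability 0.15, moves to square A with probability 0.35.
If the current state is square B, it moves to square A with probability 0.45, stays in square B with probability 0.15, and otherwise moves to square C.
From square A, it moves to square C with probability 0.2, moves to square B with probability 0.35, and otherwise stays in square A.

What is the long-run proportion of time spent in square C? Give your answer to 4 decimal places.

0.2520

Let the stationary distribution be π with π = πP and π_1 + π_2 + π_3 = 1.
π_1 = 0.15·π_1 + 0.4·π_2 + 0.2·π_3
π_2 = 0.5·π_1 + 0.15·π_2 + 0.35·π_3
Solving with the normalization constraint gives π = (0.2520, 0.3232, 0.4248).
So the stationary probability of square C is 0.2520.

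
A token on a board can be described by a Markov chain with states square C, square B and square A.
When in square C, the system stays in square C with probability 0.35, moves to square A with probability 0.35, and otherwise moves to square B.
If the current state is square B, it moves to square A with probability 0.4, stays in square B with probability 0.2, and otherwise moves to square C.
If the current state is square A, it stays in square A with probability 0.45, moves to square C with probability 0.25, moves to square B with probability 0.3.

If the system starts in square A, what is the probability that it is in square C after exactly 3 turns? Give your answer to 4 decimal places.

0.3225

Propagate the distribution vector 3 turns from square A.
After 0 turns: (0.0000, 0.0000, 1.0000)
After 1 turn: (0.2500, 0.3000, 0.4500)
After 2 turns: (0.3200, 0.2700, 0.4100)
After 3 turns: (0.3225, 0.2730, 0.4045)
P(in square C after 3 turns) = 0.3225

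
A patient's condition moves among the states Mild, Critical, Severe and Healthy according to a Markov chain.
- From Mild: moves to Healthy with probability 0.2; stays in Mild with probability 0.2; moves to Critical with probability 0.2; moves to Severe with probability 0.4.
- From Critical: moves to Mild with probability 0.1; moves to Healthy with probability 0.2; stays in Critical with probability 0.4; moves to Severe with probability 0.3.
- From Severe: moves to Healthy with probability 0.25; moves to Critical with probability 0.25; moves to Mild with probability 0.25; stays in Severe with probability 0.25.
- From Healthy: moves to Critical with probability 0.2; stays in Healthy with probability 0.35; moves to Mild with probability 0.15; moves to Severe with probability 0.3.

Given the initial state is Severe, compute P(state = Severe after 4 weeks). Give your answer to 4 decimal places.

Propagate the distribution vector 4 weeks from Severe.
After 0 weeks: (0.0000, 0.0000, 1.0000, 0.0000)
After 1 week: (0.2500, 0.2500, 0.2500, 0.2500)
After 2 weeks: (0.1750, 0.2625, 0.3125, 0.2500)
After 3 weeks: (0.1769, 0.2681, 0.3019, 0.2531)
After 4 weeks: (0.1756, 0.2687, 0.3026, 0.2531)
P(in Severe after 4 weeks) = 0.3026

0.3026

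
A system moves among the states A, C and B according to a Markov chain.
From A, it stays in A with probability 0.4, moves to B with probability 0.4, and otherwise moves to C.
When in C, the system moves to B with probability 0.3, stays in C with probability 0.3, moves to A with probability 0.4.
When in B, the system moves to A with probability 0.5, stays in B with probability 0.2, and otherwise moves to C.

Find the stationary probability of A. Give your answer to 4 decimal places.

0.4312

Let the stationary distribution be π with π = πP and π_1 + π_2 + π_3 = 1.
π_1 = 0.4·π_1 + 0.4·π_2 + 0.5·π_3
π_2 = 0.2·π_1 + 0.3·π_2 + 0.3·π_3
Solving with the normalization constraint gives π = (0.4312, 0.2569, 0.3119).
So the stationary probability of A is 0.4312.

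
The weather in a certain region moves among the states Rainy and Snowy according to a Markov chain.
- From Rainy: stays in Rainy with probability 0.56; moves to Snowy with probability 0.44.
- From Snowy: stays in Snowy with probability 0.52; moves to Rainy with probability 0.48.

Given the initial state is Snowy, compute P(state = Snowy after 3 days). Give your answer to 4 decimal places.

Propagate the distribution vector 3 days from Snowy.
After 0 days: (0.0000, 1.0000)
After 1 day: (0.4800, 0.5200)
After 2 days: (0.5184, 0.4816)
After 3 days: (0.5215, 0.4785)
P(in Snowy after 3 days) = 0.4785

0.4785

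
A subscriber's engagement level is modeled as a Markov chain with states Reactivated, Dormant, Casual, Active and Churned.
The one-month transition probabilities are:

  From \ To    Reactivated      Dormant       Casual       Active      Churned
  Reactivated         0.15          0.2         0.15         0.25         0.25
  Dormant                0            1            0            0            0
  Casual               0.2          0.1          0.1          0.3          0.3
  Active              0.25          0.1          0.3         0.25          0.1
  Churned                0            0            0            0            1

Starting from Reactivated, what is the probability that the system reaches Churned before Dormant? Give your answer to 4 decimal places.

0.5851

Let h(s) be the probability of absorption at Churned starting from transient state s. Then h(Churned) = 1 and h(Dormant) = 0. By first-step analysis:
h(Reactivated) = 0.15·h(Reactivated) + 0.2·0 + 0.15·h(Casual) + 0.25·h(Active) + 0.25·1
h(Casual) = 0.2·h(Reactivated) + 0.1·0 + 0.1·h(Casual) + 0.3·h(Active) + 0.3·1
h(Active) = 0.25·h(Reactivated) + 0.1·0 + 0.3·h(Casual) + 0.25·h(Active) + 0.1·1
Solving: h(Reactivated) = 0.5851, h(Casual) = 0.6609, h(Active) = 0.5927.
Starting from Reactivated, the probability is 0.5851.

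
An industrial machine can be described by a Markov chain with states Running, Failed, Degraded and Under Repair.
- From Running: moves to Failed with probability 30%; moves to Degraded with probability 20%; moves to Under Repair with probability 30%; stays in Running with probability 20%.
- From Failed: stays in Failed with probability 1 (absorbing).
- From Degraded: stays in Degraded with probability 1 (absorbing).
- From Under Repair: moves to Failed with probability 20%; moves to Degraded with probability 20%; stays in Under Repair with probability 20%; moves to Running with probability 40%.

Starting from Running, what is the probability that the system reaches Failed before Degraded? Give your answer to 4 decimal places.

Let h(s) be the probability of absorption at Failed starting from transient state s. Then h(Failed) = 1 and h(Degraded) = 0. By first-step analysis:
h(Running) = 0.2·h(Running) + 0.3·1 + 0.2·0 + 0.3·h(Under Repair)
h(Under Repair) = 0.4·h(Running) + 0.2·1 + 0.2·0 + 0.2·h(Under Repair)
Solving: h(Running) = 0.5769, h(Under Repair) = 0.5385.
Starting from Running, the probability is 0.5769.

0.5769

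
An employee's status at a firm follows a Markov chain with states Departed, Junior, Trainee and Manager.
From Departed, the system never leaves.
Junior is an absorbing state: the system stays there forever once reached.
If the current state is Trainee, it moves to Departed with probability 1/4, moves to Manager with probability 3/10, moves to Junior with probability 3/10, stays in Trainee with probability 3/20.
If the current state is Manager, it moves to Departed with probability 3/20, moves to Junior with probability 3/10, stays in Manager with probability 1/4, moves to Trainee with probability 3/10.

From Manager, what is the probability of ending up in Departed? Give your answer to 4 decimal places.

0.3699

Let h(s) be the probability of absorption at Departed starting from transient state s. Then h(Departed) = 1 and h(Junior) = 0. By first-step analysis:
h(Trainee) = 0.25·1 + 0.3·0 + 0.15·h(Trainee) + 0.3·h(Manager)
h(Manager) = 0.15·1 + 0.3·0 + 0.3·h(Trainee) + 0.25·h(Manager)
Solving: h(Trainee) = 0.4247, h(Manager) = 0.3699.
Starting from Manager, the probability is 0.3699.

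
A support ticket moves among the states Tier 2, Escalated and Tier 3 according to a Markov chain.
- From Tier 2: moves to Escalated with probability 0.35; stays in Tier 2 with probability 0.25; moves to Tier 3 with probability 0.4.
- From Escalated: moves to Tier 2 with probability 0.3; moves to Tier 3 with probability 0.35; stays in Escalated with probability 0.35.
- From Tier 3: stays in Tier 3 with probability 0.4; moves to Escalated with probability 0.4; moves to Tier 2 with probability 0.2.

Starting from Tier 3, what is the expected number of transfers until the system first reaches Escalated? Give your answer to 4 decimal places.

2.5676

Let t(s) be the expected number of transfers to first reach Escalated from state s, with t(Escalated) = 0. Conditioning on the first transfer:
t(Tier 2) = 1 + 0.25·t(Tier 2) + 0.4·t(Tier 3)
t(Tier 3) = 1 + 0.2·t(Tier 2) + 0.4·t(Tier 3)
Solving: t(Tier 2) = 2.7027, t(Tier 3) = 2.5676.
Expected transfers from Tier 3 to Escalated: 2.5676.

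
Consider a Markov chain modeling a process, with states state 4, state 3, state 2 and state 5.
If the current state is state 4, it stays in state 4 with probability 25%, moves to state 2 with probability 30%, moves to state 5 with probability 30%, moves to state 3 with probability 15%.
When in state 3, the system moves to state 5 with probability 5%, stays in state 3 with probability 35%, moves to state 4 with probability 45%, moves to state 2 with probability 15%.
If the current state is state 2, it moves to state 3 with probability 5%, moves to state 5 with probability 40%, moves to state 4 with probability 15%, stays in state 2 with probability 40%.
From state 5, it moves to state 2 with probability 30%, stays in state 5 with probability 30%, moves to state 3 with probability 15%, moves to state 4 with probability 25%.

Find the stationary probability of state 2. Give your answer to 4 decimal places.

0.3085

Let the stationary distribution be π with π = πP and π_1 + π_2 + π_3 + π_4 = 1.
π_1 = 0.25·π_1 + 0.45·π_2 + 0.15·π_3 + 0.25·π_4
π_2 = 0.15·π_1 + 0.35·π_2 + 0.05·π_3 + 0.15·π_4
π_3 = 0.3·π_1 + 0.15·π_2 + 0.4·π_3 + 0.3·π_4
Solving with the normalization constraint gives π = (0.2489, 0.1489, 0.3085, 0.2936).
So the stationary probability of state 2 is 0.3085.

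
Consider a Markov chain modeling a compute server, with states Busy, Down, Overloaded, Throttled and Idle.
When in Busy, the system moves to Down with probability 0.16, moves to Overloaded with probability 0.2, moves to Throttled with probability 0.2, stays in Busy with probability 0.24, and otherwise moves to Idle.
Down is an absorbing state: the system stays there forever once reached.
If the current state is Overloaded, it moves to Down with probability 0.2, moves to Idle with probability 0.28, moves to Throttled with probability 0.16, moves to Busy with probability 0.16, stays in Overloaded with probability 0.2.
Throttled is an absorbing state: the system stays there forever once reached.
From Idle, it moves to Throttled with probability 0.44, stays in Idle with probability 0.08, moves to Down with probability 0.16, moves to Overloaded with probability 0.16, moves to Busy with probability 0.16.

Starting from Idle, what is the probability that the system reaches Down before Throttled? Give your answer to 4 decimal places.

Let h(s) be the probability of absorption at Down starting from transient state s. Then h(Down) = 1 and h(Throttled) = 0. By first-step analysis:
h(Busy) = 0.24·h(Busy) + 0.16·1 + 0.2·h(Overloaded) + 0.2·0 + 0.2·h(Idle)
h(Overloaded) = 0.16·h(Busy) + 0.2·1 + 0.2·h(Overloaded) + 0.16·0 + 0.28·h(Idle)
h(Idle) = 0.16·h(Busy) + 0.16·1 + 0.16·h(Overloaded) + 0.44·0 + 0.08·h(Idle)
Solving: h(Busy) = 0.4129, h(Overloaded) = 0.4457, h(Idle) = 0.3232.
Starting from Idle, the probability is 0.3232.

0.3232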